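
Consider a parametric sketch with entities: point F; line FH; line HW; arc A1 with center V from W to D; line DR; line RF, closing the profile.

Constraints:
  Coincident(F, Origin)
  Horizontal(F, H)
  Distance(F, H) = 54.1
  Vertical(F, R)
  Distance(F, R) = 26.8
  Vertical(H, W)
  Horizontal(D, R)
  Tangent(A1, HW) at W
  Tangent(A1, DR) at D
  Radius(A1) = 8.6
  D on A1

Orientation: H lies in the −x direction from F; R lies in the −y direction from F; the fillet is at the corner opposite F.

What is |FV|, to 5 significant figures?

49.005

FR is vertical with |FR| = 26.8 and R on the −y side, so R = (0.0000, -26.800). The virtual corner opposite F is at (-54.100, -26.800). A1 meets HW tangentially, so VW is at right angles to HW and the tangent condition forces VD to be normal to DR, with radius 8.6, so the center V sits 8.6 in from both sides at V = (-45.500, -18.200). Then |FV| = |V − F| = 49.005.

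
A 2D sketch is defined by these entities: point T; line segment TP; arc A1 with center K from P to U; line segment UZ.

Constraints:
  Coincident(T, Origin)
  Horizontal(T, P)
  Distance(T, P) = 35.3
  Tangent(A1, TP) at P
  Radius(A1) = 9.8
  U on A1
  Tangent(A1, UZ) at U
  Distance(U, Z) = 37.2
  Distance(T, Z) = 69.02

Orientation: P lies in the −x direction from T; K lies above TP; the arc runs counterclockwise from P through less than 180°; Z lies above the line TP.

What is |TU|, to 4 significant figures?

32.57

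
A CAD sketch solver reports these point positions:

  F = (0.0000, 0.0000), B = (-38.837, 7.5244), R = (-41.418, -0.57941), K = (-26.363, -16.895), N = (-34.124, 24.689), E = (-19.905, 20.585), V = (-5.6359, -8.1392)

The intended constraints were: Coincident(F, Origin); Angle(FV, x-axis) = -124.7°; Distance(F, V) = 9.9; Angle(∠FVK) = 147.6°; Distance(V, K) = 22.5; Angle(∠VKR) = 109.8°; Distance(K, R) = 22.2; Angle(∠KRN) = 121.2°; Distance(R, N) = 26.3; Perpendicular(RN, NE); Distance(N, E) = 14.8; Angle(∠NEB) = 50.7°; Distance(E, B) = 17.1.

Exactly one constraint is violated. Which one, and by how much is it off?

Distance(E, B) = 17.1 — off by 5.90.

F = (0.00, 0.00) ✓; FV at -124.7° ✓; |FV| = 9.900 ✓; ∠FVK = 147.6° ✓; |VK| = 22.50 ✓; ∠VKR = 109.8° ✓; |KR| = 22.20 ✓; ∠KRN = 121.2° ✓; |RN| = 26.30 ✓; ∠(RN, NE) = 90.00° ✓; |NE| = 14.80 ✓; ∠NEB = 50.70° ✓; |EB| = 23.00 ✗.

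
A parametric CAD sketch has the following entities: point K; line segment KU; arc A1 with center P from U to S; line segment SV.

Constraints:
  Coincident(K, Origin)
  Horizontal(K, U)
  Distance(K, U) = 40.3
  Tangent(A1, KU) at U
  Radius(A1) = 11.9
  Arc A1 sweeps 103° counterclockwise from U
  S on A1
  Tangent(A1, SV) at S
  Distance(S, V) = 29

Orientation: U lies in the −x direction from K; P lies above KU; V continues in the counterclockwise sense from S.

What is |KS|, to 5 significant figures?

32.194

K is at the origin; KU is horizontal with |KU| = 40.3 and U on the −x side, so U = (-40.300, 0.0000). Tangency of A1 to KU means the radius PU is perpendicular to KU, so P = U + (0, 11.9) = (-40.300, 11.900). On A1, U sits at bearing -90° from P; a 103° counterclockwise sweep puts S at bearing 13°, so S = P + 11.9·(cos 13°, sin 13°) = (-28.705, 14.577). Then |KS| = |S − K| = 32.194.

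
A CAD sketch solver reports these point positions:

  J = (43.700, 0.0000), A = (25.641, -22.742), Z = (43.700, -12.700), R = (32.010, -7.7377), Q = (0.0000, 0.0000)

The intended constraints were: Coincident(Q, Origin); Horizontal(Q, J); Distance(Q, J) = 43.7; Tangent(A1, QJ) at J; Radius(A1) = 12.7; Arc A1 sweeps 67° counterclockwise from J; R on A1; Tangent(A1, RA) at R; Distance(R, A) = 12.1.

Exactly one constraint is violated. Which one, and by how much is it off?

Distance(R, A) = 12.1 — off by 4.20.

Q = (0.00, 0.00) ✓; Q.y = 0.00, J.y = 0.00 ✓; |QJ| = 43.70 ✓; ∠(ZJ, JQ) = 90.00° ✓; |ZJ| = 12.70 ✓; bearing(Z→R) − bearing(Z→J) = 67.00° ✓; |ZR| = 12.70 ✓; ∠(ZR, RA) = 90.00° ✓; |RA| = 16.30 ✗.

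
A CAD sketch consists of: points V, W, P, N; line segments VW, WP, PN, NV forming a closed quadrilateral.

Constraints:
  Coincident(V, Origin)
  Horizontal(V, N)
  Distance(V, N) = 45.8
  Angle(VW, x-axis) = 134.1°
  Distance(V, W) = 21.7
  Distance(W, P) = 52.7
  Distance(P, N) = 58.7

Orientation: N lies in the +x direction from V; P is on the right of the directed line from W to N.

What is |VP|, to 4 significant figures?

35.25

V is at the origin; V and N share the same y with |VN| = 45.8 and N in +x, so N = (45.8, 0). VW runs at 134.1° with |VW| = 21.7, so W = (-15.10, 15.58). P is determined by |WP| = 52.7 and |PN| = 58.7 together: it lies at the intersection of circle(W, 52.7) and circle(N, 58.7). With |WN| = 62.86, the foot of the radical line on WN is 26.12 from W and the perpendicular offset is √(52.7² − 26.12²) = 45.77. Taking the right-of-WN solution: P = (-1.148, -35.24).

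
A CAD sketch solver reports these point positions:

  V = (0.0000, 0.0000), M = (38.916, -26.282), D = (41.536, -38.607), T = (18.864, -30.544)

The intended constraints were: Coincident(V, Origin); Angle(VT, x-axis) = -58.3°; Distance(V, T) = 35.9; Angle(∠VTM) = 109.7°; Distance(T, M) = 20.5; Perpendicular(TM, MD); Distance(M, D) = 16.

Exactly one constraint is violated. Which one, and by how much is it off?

Distance(M, D) = 16 — off by 3.40.

V = (0.00, 0.00) ✓; VT at -58.30° ✓; |VT| = 35.90 ✓; ∠VTM = 109.7° ✓; |TM| = 20.50 ✓; ∠(TM, MD) = 90.00° ✓; |MD| = 12.60 ✗.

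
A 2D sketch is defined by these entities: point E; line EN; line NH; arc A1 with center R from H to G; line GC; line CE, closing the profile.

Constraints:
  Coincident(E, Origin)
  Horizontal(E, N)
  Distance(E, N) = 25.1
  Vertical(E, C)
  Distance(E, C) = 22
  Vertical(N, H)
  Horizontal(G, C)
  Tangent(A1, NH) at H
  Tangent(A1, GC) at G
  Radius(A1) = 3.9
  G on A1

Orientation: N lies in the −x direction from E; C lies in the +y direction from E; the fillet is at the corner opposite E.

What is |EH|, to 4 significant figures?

30.95

The virtual corner opposite E is at (-25.10, 22.00). The tangent condition forces RH to be normal to NH and since A1 is tangent to GC there, RG ⟂ GC, with radius 3.9, so the center R sits 3.9 in from both sides at R = (-21.20, 18.10). That places the tangent points at H = (-25.10, 18.10) on NH and G = (-21.20, 22.00) on GC. Then |EH| = |H − E| = 30.95.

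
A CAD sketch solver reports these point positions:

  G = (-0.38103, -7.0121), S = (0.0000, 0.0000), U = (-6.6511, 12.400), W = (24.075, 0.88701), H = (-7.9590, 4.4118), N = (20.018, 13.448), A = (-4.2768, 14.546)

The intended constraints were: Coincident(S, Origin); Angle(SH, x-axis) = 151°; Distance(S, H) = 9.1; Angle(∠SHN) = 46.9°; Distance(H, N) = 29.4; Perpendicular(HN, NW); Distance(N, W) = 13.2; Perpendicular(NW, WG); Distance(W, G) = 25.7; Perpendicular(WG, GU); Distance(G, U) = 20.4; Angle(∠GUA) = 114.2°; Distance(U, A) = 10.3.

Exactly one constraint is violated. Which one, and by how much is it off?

Distance(U, A) = 10.3 — off by 7.10.

S = (0.00, 0.00) ✓; SH at 151.0° ✓; |SH| = 9.100 ✓; ∠SHN = 46.90° ✓; |HN| = 29.40 ✓; ∠(HN, NW) = 90.00° ✓; |NW| = 13.20 ✓; ∠(NW, WG) = 90.00° ✓; |WG| = 25.70 ✓; ∠(WG, GU) = 90.00° ✓; |GU| = 20.40 ✓; ∠GUA = 114.2° ✓; |UA| = 3.200 ✗.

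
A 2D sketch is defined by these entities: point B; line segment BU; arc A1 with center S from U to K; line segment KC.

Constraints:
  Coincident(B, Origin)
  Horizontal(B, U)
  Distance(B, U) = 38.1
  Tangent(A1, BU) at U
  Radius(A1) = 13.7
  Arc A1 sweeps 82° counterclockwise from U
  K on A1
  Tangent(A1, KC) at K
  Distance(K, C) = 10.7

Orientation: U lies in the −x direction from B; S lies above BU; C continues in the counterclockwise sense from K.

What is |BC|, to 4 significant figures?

32.13

B is at the origin; BU is horizontal with |BU| = 38.1 and U on the −x side, so U = (-38.10, 0.000). A1 meets BU tangentially, so SU is at right angles to BU, so S = U + (0, 13.7) = (-38.10, 13.70). On A1, U sits at bearing -90° from S; an 82° counterclockwise sweep puts K at bearing -8°, so K = S + 13.7·(cos -8°, sin -8°) = (-24.53, 11.79). A1 meets KC tangentially, so SK is at right angles to KC, so KC runs along (−sin -8°, cos -8°); with |KC| = 10.7, C = (-23.04, 22.39). Then |BC| = |C − B| = 32.13.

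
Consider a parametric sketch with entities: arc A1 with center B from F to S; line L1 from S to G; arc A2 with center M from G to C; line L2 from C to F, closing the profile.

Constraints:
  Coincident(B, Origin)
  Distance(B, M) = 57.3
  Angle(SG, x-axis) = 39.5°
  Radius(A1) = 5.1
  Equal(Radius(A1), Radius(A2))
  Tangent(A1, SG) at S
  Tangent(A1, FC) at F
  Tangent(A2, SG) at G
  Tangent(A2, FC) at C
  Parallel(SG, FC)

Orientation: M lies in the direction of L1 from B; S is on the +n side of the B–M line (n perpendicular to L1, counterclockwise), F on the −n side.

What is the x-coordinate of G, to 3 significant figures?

41.0

Tangency of A1 to both parallel lines with radius 5.1 puts S and F at B ± 5.1·n: S = (-3.24, 3.94), F = (3.24, -3.94). Equal radii place G and C the same way about M: G = M + 5.1·n = (41.0, 40.4), C = M − 5.1·n = (47.5, 32.5). So G.x = 41.0.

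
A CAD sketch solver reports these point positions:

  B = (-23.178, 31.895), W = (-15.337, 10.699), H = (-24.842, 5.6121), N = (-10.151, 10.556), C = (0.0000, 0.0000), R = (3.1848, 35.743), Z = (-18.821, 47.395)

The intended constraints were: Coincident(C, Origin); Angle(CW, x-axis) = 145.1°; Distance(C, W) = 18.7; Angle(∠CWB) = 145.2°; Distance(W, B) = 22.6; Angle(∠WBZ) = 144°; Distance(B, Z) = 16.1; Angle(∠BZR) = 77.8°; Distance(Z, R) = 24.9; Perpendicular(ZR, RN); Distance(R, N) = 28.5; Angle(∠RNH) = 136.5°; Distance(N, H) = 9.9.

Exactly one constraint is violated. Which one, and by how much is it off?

Distance(N, H) = 9.9 — off by 5.60.

C = (0.00, 0.00) ✓; CW at 145.1° ✓; |CW| = 18.70 ✓; ∠CWB = 145.2° ✓; |WB| = 22.60 ✓; ∠WBZ = 144.0° ✓; |BZ| = 16.10 ✓; ∠BZR = 77.80° ✓; |ZR| = 24.90 ✓; ∠(ZR, RN) = 90.00° ✓; |RN| = 28.50 ✓; ∠RNH = 136.5° ✓; |NH| = 15.50 ✗.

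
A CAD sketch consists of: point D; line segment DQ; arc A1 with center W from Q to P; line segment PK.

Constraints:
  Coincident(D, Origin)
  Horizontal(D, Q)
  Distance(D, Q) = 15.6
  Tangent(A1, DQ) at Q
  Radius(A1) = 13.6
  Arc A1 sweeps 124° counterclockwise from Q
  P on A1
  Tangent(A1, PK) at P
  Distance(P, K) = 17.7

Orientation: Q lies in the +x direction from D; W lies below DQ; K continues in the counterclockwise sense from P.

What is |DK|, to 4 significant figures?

38.60

D is at the origin; DQ is horizontal with |DQ| = 15.6 and Q on the +x side, so Q = (15.60, 0.000). Since A1 is tangent to DQ there, WQ ⟂ DQ, so W = Q + (0, -13.6) = (15.60, -13.60). On A1, Q sits at bearing 90° from W; a 124° counterclockwise sweep puts P at bearing 214°, so P = W + 13.6·(cos 214°, sin 214°) = (4.325, -21.21). A1 meets PK tangentially, so WP is at right angles to PK, so PK runs along (−sin 214°, cos 214°); with |PK| = 17.7, K = (14.22, -35.88). Then |DK| = |K − D| = 38.60.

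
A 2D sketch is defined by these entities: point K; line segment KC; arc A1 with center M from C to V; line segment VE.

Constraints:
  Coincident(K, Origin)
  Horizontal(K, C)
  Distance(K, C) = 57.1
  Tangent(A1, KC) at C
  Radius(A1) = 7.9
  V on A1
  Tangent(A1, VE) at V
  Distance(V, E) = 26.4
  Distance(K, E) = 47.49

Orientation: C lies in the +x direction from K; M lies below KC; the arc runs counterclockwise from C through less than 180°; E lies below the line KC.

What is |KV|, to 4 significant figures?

50.21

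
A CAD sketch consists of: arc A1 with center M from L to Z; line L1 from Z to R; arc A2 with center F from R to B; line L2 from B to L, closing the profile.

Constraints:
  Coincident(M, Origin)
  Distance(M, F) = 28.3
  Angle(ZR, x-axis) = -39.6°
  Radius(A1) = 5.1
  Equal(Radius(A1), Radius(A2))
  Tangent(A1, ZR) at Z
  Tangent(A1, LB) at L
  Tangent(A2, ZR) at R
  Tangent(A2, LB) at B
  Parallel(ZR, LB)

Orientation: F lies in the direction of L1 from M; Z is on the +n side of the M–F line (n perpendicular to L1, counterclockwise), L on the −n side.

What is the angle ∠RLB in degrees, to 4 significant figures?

19.82°

The slot axis is L1's direction at -39.6°, so u = (cos -39.6°, sin -39.6°) = (0.7705, -0.6374) and n = (−sin -39.6°, cos -39.6°) = (0.6374, 0.7705). M is at the origin and F lies 28.3 along u from M, so F = 28.3·u = (21.81, -18.04). Tangency of A1 to both parallel lines with radius 5.1 puts Z and L at M ± 5.1·n: Z = (3.251, 3.930), L = (-3.251, -3.930). Equal radii place R and B the same way about F: R = F + 5.1·n = (25.06, -14.11), B = F − 5.1·n = (18.55, -21.97). Then cos ∠RLB = LR·LB / (|LR||LB|), giving 19.82°.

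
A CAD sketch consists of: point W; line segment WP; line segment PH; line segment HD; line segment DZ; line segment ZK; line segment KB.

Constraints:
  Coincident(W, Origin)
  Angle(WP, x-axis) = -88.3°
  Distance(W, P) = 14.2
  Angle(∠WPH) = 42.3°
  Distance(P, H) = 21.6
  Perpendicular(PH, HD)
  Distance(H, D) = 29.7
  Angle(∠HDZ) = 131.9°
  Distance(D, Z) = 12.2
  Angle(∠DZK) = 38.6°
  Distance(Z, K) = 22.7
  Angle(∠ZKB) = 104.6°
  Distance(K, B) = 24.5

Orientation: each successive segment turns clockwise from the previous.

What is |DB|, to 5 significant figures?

25.164

∠DZK = 38.6° gives ZK at -145.50° from the x-axis; with |ZK| = 22.7, K = (0.24215, 8.2457). ∠ZKB = 104.6° gives KB at 139.10° from the x-axis; with |KB| = 24.5, B = (-18.276, 24.287). Then |DB| = |B − D| = 25.164.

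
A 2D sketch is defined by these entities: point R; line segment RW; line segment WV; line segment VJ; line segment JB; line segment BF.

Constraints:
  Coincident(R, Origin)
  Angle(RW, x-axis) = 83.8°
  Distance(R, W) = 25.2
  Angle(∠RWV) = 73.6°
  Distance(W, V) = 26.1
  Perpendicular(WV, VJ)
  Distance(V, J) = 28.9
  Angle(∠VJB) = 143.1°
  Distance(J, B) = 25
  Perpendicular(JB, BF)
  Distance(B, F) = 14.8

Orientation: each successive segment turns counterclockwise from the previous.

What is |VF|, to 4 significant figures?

48.18

∠VJB = 143.1° gives JB at -42.90° from the x-axis; with |JB| = 25.0, B = (0.4654, -25.03). JB ⟂ BF, so BF runs at 47.10°; with |BF| = 14.8, F = (10.54, -14.19). Then |VF| = |F − V| = 48.18.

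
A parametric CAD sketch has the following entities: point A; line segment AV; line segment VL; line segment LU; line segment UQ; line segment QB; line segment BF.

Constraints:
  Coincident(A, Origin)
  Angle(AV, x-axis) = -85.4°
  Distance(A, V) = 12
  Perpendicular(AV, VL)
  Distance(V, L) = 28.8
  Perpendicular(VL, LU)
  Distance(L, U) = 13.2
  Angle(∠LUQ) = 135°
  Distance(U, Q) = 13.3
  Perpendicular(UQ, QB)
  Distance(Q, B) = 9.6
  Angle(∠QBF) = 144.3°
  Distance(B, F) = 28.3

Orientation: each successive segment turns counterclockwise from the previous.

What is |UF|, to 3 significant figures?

32.7

A is at the origin; AV runs at -85.4° with length 12.0, so V = (0.962, -12.0). AV is perpendicular to VL, so VL runs at 4.60°; with |VL| = 28.8, L = (29.7, -9.65). VL is perpendicular to LU, so LU runs at 94.6°; with |LU| = 13.2, U = (28.6, 3.51). ∠LUQ = 135.0° gives UQ at 140° from the x-axis; with |UQ| = 13.3, Q = (18.5, 12.1). UQ ⟂ QB, so QB runs at -130°; with |QB| = 9.6, B = (12.3, 4.82). ∠QBF = 144.3° gives BF at -94.7° from the x-axis; with |BF| = 28.3, F = (9.94, -23.4). Then |UF| = |F − U| = 32.7.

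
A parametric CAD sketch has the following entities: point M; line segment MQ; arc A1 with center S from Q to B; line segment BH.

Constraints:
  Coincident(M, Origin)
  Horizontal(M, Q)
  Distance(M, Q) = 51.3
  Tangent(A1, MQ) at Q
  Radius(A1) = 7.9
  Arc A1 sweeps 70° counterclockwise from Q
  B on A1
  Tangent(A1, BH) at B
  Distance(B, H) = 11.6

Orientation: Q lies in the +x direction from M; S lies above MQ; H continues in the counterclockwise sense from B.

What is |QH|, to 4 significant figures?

19.72

On A1, Q sits at bearing -90° from S; a 70° counterclockwise sweep puts B at bearing -20°, so B = S + 7.9·(cos -20°, sin -20°) = (58.72, 5.198). A1 meets BH tangentially, so SB is at right angles to BH, so BH runs along (−sin -20°, cos -20°); with |BH| = 11.6, H = (62.69, 16.10). Then |QH| = |H − Q| = 19.72.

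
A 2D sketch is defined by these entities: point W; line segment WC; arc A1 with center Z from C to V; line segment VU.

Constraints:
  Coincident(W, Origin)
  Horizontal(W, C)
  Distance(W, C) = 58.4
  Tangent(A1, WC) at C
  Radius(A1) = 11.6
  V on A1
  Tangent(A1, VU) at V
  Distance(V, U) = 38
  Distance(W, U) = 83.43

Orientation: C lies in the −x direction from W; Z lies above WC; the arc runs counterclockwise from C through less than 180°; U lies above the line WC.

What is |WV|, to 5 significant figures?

51.174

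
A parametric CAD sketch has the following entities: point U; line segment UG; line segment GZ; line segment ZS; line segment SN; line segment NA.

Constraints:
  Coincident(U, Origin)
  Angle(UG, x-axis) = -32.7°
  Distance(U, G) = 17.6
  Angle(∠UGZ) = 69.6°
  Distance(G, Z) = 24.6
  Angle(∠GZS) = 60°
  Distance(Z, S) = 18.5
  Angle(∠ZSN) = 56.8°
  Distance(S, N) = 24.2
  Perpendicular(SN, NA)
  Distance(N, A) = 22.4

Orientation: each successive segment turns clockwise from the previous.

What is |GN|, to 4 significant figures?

7.129

U is at the origin; UG runs at -32.7° with length 17.6, so G = (14.81, -9.508). ∠UGZ = 69.6° gives GZ at -143.1° from the x-axis; with |GZ| = 24.6, Z = (-4.862, -24.28). ∠GZS = 60.0° gives ZS at 96.90° from the x-axis; with |ZS| = 18.5, S = (-7.084, -5.913). ∠ZSN = 56.8° gives SN at -26.30° from the x-axis; with |SN| = 24.2, N = (14.61, -16.63). Then |GN| = |N − G| = 7.129.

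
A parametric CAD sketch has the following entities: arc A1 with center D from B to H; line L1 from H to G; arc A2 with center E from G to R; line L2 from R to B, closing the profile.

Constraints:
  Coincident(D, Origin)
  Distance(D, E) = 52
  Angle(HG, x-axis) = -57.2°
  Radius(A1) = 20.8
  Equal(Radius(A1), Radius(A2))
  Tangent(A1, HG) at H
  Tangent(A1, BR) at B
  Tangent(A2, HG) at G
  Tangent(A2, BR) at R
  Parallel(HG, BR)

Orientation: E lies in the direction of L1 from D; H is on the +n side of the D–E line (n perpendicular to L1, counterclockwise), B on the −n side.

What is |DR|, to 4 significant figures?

56.01

The slot axis is L1's direction at -57.2°, so u = (cos -57.2°, sin -57.2°) = (0.5417, -0.8406) and n = (−sin -57.2°, cos -57.2°) = (0.8406, 0.5417). D is at the origin and E lies 52.0 along u from D, so E = 52.0·u = (28.17, -43.71). Tangency of A1 to both parallel lines with radius 20.8 puts H and B at D ± 20.8·n: H = (17.48, 11.27), B = (-17.48, -11.27). Equal radii place G and R the same way about E: G = E + 20.8·n = (45.65, -32.44), R = E − 20.8·n = (10.69, -54.98). Then |DR| = |R − D| = 56.01.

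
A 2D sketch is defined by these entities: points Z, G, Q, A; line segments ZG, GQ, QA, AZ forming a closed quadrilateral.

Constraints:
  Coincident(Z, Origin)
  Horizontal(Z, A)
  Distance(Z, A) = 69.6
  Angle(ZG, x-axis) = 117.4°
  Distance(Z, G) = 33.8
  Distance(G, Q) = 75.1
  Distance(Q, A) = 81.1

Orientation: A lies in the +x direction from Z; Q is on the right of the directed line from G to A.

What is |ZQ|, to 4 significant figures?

43.26

Checks: |GQ| = 75.10 ✓; |QA| = 81.10 ✓.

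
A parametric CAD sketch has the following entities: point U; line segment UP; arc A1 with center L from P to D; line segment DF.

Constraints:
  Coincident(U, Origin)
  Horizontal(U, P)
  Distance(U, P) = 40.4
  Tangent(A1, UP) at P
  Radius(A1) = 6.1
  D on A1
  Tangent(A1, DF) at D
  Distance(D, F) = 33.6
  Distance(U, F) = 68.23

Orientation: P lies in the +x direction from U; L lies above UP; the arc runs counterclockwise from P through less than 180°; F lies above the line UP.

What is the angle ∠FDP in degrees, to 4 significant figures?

145.9°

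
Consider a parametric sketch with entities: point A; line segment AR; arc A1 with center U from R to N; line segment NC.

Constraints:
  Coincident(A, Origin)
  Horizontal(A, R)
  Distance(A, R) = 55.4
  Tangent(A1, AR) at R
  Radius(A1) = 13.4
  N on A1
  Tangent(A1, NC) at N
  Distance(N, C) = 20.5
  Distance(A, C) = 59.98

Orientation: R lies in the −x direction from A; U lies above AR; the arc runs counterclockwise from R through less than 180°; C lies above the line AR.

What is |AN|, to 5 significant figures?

45.604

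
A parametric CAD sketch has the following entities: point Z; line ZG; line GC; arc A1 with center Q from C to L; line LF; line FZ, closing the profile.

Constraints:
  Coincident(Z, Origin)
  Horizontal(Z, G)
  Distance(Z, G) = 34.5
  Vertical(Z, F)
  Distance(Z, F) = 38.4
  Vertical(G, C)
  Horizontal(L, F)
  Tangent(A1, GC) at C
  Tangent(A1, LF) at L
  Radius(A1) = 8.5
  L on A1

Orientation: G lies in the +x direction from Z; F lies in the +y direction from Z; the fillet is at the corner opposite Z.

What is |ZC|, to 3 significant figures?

45.7

Z is at the origin; ZG is horizontal with |ZG| = 34.5 and G on the +x side, so G = (34.5, 0.00). ZF is vertical with |ZF| = 38.4 and F on the +y side, so F = (0.00, 38.4). The virtual corner opposite Z is at (34.5, 38.4). A1 meets GC tangentially, so QC is at right angles to GC and the tangent condition forces QL to be normal to LF, with radius 8.5, so the center Q sits 8.5 in from both sides at Q = (26.0, 29.9). That places the tangent points at C = (34.5, 29.9) on GC and L = (26.0, 38.4) on LF. Then |ZC| = |C − Z| = 45.7.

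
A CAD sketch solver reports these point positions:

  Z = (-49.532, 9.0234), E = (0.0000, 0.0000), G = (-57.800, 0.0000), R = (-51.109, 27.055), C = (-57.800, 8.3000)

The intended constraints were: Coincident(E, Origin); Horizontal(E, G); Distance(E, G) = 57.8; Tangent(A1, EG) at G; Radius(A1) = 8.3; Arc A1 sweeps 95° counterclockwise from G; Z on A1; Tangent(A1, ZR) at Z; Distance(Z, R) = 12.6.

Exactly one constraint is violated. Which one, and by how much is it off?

Distance(Z, R) = 12.6 — off by 5.50.

E = (0.00, 0.00) ✓; E.y = 0.00, G.y = 0.00 ✓; |EG| = 57.80 ✓; ∠(CG, GE) = 90.00° ✓; |CG| = 8.300 ✓; bearing(C→Z) − bearing(C→G) = 95.00° ✓; |CZ| = 8.300 ✓; ∠(CZ, ZR) = 90.00° ✓; |ZR| = 18.10 ✗.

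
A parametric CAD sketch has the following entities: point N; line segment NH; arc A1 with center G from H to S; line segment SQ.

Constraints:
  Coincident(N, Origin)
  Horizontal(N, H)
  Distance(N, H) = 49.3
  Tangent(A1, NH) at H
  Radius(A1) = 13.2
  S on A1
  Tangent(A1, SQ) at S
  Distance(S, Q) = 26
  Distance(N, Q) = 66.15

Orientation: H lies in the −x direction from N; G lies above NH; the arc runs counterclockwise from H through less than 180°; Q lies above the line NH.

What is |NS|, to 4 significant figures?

42.72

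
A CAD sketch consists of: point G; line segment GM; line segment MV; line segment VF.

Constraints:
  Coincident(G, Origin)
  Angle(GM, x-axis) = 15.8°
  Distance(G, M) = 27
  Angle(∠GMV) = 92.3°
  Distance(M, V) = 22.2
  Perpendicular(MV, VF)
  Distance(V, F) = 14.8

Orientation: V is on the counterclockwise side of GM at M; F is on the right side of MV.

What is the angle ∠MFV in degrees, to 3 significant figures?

56.3°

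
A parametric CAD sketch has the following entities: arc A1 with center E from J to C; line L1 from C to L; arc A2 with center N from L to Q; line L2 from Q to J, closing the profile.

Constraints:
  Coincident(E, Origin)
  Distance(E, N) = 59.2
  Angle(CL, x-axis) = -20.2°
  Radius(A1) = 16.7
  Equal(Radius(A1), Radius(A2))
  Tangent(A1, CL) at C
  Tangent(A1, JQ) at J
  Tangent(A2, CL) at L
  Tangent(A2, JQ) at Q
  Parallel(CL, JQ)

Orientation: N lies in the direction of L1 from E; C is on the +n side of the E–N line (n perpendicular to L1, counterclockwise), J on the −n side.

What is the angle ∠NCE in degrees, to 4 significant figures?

74.25°

The slot axis is L1's direction at -20.2°, so u = (cos -20.2°, sin -20.2°) = (0.9385, -0.3453) and n = (−sin -20.2°, cos -20.2°) = (0.3453, 0.9385). E is at the origin and N lies 59.2 along u from E, so N = 59.2·u = (55.56, -20.44). Tangency of A1 to both parallel lines with radius 16.7 puts C and J at E ± 16.7·n: C = (5.766, 15.67), J = (-5.766, -15.67). Then cos ∠NCE = CN·CE / (|CN||CE|), giving 74.25°.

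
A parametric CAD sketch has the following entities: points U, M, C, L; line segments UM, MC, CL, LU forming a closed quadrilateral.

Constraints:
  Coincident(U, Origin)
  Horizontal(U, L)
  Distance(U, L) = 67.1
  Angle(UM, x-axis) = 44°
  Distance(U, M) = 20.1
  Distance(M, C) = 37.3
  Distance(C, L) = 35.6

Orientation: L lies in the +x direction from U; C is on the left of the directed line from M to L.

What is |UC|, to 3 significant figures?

56.7

Checks: U = (0.00, 0.00) ✓; |MC| = 37.30 ✓; |CL| = 35.60 ✓.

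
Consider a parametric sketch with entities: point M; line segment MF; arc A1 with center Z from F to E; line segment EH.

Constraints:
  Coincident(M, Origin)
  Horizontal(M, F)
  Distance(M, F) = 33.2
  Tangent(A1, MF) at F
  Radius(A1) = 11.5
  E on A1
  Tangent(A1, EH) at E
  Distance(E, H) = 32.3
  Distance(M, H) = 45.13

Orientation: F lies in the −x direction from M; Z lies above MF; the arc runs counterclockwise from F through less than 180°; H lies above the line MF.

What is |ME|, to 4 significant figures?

23.93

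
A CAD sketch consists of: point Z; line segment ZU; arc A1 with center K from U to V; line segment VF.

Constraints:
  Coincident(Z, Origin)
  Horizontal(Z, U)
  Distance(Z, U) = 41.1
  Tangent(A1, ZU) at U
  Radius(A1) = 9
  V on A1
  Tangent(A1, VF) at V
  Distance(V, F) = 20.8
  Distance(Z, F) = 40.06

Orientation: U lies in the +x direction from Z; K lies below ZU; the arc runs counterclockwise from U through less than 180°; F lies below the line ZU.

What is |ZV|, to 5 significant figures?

33.085

Z is at the origin; ZU is horizontal with |ZU| = 41.1 and U on the +x side, so U = (41.100, 0.0000). Tangency of A1 to ZU means the radius KU is perpendicular to ZU, so K = U + (0, -9) = (41.100, -9.0000). Since KV ⟂ VF (tangency), |KF| = √(9.0² + 20.8²) = 22.664 regardless of where V sits on A1. So F lies on both circle(Z, 40.06) and circle(K, 22.664); the below-ZU intersection is F = (28.687, -27.962). V is the foot of the tangent from F: V = (32.232, -7.4662).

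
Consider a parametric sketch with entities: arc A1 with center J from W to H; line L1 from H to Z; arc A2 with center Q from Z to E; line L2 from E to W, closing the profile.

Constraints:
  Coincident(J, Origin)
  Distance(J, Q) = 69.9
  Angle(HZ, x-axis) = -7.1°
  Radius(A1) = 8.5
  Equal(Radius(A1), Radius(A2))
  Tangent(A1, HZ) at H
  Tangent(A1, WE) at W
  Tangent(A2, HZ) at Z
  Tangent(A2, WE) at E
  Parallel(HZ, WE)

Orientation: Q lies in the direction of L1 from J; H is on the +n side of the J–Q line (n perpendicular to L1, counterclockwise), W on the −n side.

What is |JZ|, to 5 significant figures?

70.415

The slot axis is L1's direction at -7.1°, so u = (cos -7.1°, sin -7.1°) = (0.99233, -0.12360) and n = (−sin -7.1°, cos -7.1°) = (0.12360, 0.99233). J is at the origin and Q lies 69.9 along u from J, so Q = 69.9·u = (69.364, -8.6397). Tangency of A1 to both parallel lines with radius 8.5 puts H and W at J ± 8.5·n: H = (1.0506, 8.4348), W = (-1.0506, -8.4348). Equal radii place Z and E the same way about Q: Z = Q + 8.5·n = (70.415, -0.20492), E = Q − 8.5·n = (68.313, -17.075). Then |JZ| = |Z − J| = 70.415.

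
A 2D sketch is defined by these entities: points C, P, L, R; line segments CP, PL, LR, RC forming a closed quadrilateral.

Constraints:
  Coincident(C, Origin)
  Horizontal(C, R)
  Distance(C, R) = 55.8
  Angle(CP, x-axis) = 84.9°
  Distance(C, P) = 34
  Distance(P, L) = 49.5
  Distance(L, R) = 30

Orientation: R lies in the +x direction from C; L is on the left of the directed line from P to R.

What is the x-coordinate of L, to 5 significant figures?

52.355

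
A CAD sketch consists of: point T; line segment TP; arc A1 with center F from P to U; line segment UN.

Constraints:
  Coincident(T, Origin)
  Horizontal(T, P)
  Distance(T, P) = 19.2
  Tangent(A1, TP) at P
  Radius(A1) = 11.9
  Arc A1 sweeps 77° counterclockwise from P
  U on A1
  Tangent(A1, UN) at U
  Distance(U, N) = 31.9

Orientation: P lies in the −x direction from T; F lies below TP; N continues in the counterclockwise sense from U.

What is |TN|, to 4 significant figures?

55.37

T is at the origin; TP is horizontal with |TP| = 19.2 and P on the −x side, so P = (-19.20, 0.000). Tangency of A1 to TP means the radius FP is perpendicular to TP, so F = P + (0, -11.9) = (-19.20, -11.90). On A1, P sits at bearing 90° from F; a 77° counterclockwise sweep puts U at bearing 167°, so U = F + 11.9·(cos 167°, sin 167°) = (-30.80, -9.223). Tangency of A1 to UN means the radius FU is perpendicular to UN, so UN runs along (−sin 167°, cos 167°); with |UN| = 31.9, N = (-37.97, -40.31). Then |TN| = |N − T| = 55.37.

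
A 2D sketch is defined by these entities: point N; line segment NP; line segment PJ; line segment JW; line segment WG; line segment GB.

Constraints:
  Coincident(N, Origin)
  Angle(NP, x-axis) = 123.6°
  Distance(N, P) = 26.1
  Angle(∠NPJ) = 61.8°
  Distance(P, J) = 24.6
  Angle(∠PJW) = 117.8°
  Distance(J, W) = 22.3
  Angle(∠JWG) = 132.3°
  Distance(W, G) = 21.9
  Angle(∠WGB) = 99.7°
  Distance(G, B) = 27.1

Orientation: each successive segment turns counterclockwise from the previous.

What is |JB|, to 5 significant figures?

42.715

∠JWG = 132.3° gives WG at -8.3000° from the x-axis; with |WG| = 21.9, G = (8.0723, -21.590). ∠WGB = 99.7° gives GB at 72.000° from the x-axis; with |GB| = 27.1, B = (16.447, 4.1839). Then |JB| = |B − J| = 42.715.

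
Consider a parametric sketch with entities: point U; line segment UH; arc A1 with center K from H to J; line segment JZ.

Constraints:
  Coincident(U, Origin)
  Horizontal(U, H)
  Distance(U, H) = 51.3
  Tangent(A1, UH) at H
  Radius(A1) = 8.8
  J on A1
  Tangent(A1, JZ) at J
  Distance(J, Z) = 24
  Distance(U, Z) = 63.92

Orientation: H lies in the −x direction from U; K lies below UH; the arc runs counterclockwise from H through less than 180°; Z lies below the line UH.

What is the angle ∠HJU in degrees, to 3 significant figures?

41.7°

Checks: |KJ| = 8.800 ✓; ∠(KJ, JZ) = 90.00° ✓; |JZ| = 24.00 ✓; |UZ| = 63.92 ✓.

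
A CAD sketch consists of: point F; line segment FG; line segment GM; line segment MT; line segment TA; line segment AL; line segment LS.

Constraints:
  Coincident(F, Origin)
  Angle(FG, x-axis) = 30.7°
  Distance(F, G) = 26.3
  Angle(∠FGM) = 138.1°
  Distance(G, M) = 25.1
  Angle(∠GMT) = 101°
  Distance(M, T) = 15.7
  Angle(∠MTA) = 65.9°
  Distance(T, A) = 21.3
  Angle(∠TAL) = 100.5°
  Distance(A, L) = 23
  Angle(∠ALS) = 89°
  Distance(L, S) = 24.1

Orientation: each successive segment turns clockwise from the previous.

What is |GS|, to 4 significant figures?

34.22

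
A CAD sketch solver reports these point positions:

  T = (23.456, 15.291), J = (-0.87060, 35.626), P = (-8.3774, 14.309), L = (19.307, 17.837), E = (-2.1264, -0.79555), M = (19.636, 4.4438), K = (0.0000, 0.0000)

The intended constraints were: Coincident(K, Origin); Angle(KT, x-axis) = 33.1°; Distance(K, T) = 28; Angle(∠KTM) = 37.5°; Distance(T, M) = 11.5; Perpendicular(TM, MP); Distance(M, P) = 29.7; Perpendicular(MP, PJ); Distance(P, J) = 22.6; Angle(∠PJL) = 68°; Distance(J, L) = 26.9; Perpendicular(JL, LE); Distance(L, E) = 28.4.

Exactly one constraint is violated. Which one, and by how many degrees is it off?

Perpendicular(JL, LE) — off by 7.60°.

K = (0.00, 0.00) ✓; KT at 33.10° ✓; |KT| = 28.00 ✓; ∠KTM = 37.50° ✓; |TM| = 11.50 ✓; ∠(TM, MP) = 90.00° ✓; |MP| = 29.70 ✓; ∠(MP, PJ) = 90.00° ✓; |PJ| = 22.60 ✓; ∠PJL = 68.00° ✓; |JL| = 26.90 ✓; ∠(JL, LE) = 97.60° ✗; |LE| = 28.40 ✓.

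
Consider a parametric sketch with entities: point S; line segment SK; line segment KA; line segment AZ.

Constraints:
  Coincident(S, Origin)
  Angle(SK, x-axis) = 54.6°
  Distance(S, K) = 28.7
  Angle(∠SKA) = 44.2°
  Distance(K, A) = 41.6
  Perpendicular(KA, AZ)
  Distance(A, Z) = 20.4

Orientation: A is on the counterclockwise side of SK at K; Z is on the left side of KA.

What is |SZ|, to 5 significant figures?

21.028

∠SKA = 44.2°, so KA runs at 54.6° + (180° − 44.2°) = 190.40° from the x-axis; with |KA| = 41.6, A = K + 41.6·(cos 190.40°, sin 190.40°) = (-24.291, 15.885). The perpendicularity gives AZ at right angles to KA; with |AZ| = 20.4 on the left of KA, Z = A + 20.4·(0.18052, -0.98357) = (-20.609, -4.1803). Then |SZ| = |Z − S| = 21.028.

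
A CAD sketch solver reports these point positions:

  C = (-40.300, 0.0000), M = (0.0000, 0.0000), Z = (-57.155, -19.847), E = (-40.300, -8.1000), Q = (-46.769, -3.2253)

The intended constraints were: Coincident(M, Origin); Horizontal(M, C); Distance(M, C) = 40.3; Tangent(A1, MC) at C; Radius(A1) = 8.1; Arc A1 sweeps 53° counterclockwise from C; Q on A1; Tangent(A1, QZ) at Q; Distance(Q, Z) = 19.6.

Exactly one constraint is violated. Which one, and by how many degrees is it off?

Tangent(A1, QZ) at Q — off by 5.00°.

M = (0.00, 0.00) ✓; M.y = 0.00, C.y = 0.00 ✓; |MC| = 40.30 ✓; ∠(EC, CM) = 90.00° ✓; |EC| = 8.100 ✓; bearing(E→Q) − bearing(E→C) = 53.00° ✓; |EQ| = 8.100 ✓; ∠(EQ, QZ) = 85.00° ✗; |QZ| = 19.60 ✓.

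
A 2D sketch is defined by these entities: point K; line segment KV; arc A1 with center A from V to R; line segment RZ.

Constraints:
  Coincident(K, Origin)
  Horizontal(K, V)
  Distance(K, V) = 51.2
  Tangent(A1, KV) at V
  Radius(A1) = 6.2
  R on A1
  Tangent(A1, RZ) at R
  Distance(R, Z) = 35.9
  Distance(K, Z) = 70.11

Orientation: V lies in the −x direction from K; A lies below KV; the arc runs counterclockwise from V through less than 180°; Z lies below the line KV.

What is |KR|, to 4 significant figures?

57.76

Checks: |AV| = 6.200 ✓; |AR| = 6.200 ✓; ∠(AR, RZ) = 90.00° ✓; |RZ| = 35.90 ✓; |KZ| = 70.11 ✓.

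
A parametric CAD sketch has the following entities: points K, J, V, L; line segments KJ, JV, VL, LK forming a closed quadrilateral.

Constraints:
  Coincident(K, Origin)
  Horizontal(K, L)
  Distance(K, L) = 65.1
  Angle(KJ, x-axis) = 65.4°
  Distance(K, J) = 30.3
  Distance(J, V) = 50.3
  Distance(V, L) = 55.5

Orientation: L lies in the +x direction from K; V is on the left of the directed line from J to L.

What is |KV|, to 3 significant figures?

77.5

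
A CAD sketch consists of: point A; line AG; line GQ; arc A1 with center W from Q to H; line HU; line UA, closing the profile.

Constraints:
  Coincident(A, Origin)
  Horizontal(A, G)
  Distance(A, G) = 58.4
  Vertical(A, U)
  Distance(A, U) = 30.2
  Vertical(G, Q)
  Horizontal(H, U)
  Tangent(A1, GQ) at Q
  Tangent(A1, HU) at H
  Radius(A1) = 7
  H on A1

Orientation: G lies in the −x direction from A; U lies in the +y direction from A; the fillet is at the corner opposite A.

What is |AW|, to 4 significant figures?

56.39

A is at the origin; AG is horizontal with |AG| = 58.4 and G on the −x side, so G = (-58.40, 0.000). AU is vertical with |AU| = 30.2 and U on the +y side, so U = (0.000, 30.20). The virtual corner opposite A is at (-58.40, 30.20). Tangency of A1 to GQ means the radius WQ is perpendicular to GQ and tangency of A1 to HU means the radius WH is perpendicular to HU, with radius 7.0, so the center W sits 7.0 in from both sides at W = (-51.40, 23.20). Then |AW| = |W − A| = 56.39.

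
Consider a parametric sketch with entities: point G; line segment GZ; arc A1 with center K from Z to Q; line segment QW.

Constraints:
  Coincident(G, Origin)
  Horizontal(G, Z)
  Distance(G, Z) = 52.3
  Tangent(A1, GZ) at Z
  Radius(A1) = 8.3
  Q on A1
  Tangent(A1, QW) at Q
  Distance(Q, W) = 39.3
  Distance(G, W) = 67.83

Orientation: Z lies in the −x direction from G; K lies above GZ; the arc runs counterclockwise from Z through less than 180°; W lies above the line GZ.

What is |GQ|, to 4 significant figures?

44.96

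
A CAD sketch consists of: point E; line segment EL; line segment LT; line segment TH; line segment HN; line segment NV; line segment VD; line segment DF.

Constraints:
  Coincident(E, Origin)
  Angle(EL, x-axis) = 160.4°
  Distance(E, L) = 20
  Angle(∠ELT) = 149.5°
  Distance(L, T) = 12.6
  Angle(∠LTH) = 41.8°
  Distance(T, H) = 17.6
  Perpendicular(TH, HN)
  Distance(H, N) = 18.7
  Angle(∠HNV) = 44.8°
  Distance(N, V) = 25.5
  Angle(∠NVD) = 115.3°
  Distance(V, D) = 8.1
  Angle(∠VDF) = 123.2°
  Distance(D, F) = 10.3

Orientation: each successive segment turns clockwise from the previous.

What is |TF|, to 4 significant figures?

15.56

E is at the origin; EL runs at 160.4° with length 20.0, so L = (-18.84, 6.709). ∠ELT = 149.5° gives LT at 129.9° from the x-axis; with |LT| = 12.6, T = (-26.92, 16.38). ∠LTH = 41.8° gives TH at -8.300° from the x-axis; with |TH| = 17.6, H = (-9.508, 13.83). TH is perpendicular to HN, so HN runs at -98.30°; with |HN| = 18.7, N = (-12.21, -4.669). ∠HNV = 44.8° gives NV at 126.5° from the x-axis; with |NV| = 25.5, V = (-27.38, 15.83). ∠NVD = 115.3° gives VD at 61.80° from the x-axis; with |VD| = 8.1, D = (-23.55, 22.97). ∠VDF = 123.2° gives DF at 5.000° from the x-axis; with |DF| = 10.3, F = (-13.29, 23.87). Then |TF| = |F − T| = 15.56.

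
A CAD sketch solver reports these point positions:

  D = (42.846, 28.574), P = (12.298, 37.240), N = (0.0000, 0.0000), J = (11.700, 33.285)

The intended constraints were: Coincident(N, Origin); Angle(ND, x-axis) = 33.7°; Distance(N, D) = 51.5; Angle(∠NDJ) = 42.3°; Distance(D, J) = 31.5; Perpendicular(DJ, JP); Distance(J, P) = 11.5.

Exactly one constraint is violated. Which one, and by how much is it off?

Distance(J, P) = 11.5 — off by 7.50.

N = (0.00, 0.00) ✓; ND at 33.70° ✓; |ND| = 51.50 ✓; ∠NDJ = 42.30° ✓; |DJ| = 31.50 ✓; ∠(DJ, JP) = 90.00° ✓; |JP| = 4.000 ✗.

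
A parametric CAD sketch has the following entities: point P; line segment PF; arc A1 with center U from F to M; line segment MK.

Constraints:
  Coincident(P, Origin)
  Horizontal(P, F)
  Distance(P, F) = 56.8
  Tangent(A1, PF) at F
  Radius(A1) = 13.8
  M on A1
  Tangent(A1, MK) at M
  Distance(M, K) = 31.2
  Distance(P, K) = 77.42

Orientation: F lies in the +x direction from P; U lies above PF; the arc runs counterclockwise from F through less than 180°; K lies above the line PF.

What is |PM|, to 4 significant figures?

72.24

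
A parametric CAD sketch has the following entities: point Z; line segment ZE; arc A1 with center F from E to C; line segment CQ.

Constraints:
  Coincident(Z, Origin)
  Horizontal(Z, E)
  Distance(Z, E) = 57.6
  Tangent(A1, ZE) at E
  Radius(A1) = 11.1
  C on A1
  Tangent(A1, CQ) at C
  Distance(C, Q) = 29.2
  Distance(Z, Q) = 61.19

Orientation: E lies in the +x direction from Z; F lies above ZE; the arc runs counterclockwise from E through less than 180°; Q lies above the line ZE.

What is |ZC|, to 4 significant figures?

68.38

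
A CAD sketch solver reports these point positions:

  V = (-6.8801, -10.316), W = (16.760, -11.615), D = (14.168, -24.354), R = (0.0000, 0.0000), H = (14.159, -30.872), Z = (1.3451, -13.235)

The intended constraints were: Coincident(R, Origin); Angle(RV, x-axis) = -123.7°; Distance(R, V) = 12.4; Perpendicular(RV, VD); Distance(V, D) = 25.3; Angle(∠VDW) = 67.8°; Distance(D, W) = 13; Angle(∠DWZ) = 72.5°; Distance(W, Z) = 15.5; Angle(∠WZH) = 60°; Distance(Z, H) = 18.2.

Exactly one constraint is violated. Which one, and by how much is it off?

Distance(Z, H) = 18.2 — off by 3.60.

R = (0.00, 0.00) ✓; RV at -123.7° ✓; |RV| = 12.40 ✓; ∠(RV, VD) = 90.00° ✓; |VD| = 25.30 ✓; ∠VDW = 67.80° ✓; |DW| = 13.00 ✓; ∠DWZ = 72.50° ✓; |WZ| = 15.50 ✓; ∠WZH = 60.00° ✓; |ZH| = 21.80 ✗.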